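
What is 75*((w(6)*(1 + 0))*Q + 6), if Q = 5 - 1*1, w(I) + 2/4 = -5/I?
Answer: 50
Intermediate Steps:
w(I) = -1/2 - 5/I
Q = 4 (Q = 5 - 1 = 4)
75*((w(6)*(1 + 0))*Q + 6) = 75*((((1/2)*(-10 - 1*6)/6)*(1 + 0))*4 + 6) = 75*((((1/2)*(1/6)*(-10 - 6))*1)*4 + 6) = 75*((((1/2)*(1/6)*(-16))*1)*4 + 6) = 75*(-4/3*1*4 + 6) = 75*(-4/3*4 + 6) = 75*(-16/3 + 6) = 75*(2/3) = 50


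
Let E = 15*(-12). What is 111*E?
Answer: -19980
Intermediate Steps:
E = -180
111*E = 111*(-180) = -19980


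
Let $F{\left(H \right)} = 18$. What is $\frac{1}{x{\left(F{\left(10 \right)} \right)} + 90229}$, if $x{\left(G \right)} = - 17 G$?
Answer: $\frac{1}{89923} \approx 1.1121 \cdot 10^{-5}$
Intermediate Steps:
$x{\left(G \right)} = - 17 G$
$\frac{1}{x{\left(F{\left(10 \right)} \right)} + 90229} = \frac{1}{\left(-17\right) 18 + 90229} = \frac{1}{-306 + 90229} = \frac{1}{89923}$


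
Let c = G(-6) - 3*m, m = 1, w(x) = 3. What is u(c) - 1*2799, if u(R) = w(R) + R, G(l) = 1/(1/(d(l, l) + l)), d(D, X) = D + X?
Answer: -2817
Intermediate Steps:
G(l) = 3*l (G(l) = 1/(1/((l + l) + l)) = 1/(1/(2*l + l)) = 1/(1/(3*l)) = 3*l)
c = -21 (c = 3*(-6) - 3 = -18 - 1*3 = -18 - 3 = -21)
u(R) = 3 + R
u(c) - 1*2799 = (3 - 21) - 1*2799 = -18 - 2799 = -2817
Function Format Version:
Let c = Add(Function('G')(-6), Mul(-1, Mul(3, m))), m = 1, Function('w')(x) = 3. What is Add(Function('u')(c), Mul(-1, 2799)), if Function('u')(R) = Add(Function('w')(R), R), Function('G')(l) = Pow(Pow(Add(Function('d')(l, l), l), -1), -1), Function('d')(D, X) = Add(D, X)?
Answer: -2817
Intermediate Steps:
Function('G')(l) = Mul(3, l) (Function('G')(l) = Pow(Pow(Add(Add(l, l), l), -1), -1) = Pow(Pow(Add(Mul(2, l), l), -1), -1) = Pow(Pow(Mul(3, l), -1), -1) = Pow(Mul(Rational(1, 3), Pow(l, -1)), -1) = Mul(3, l))
c = -21 (c = Add(Mul(3, -6), Mul(-1, Mul(3, 1))) = Add(-18, Mul(-1, 3)) = Add(-18, -3) = -21)
Function('u')(R) = Add(3, R)
Add(Function('u')(c), Mul(-1, 2799)) = Add(Add(3, -21), Mul(-1, 2799)) = Add(-18, -2799) = -2817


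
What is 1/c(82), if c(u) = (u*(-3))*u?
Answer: -1/20172 ≈ -4.9574e-5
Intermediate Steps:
c(u) = -3*u**2 (c(u) = (-3*u)*u = -3*u**2)
1/c(82) = 1/(-3*82**2) = 1/(-3*6724) = 1/(-20172) = -1/20172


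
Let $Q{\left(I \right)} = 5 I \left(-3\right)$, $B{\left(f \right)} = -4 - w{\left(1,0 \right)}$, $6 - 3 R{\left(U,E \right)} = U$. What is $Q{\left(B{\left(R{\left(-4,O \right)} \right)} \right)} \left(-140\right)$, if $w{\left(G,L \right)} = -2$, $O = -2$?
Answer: $-4200$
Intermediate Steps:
$R{\left(U,E \right)} = 2 - \frac{U}{3}$
$B{\left(f \right)} = -2$ ($B{\left(f \right)} = -4 - -2 = -4 + 2 = -2$)
$Q{\left(I \right)} = - 15 I$
$Q{\left(B{\left(R{\left(-4,O \right)} \right)} \right)} \left(-140\right) = \left(-15\right) \left(-2\right) \left(-140\right) = 30 \left(-140\right) = -4200$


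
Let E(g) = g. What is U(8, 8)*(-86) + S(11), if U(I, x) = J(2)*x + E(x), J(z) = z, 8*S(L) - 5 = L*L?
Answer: -8193/4 ≈ -2048.3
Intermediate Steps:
S(L) = 5/8 + L²/8 (S(L) = 5/8 + (L*L)/8 = 5/8 + L²/8)
U(I, x) = 3*x (U(I, x) = 2*x + x = 3*x)
U(8, 8)*(-86) + S(11) = (3*8)*(-86) + (5/8 + (⅛)*11²) = 24*(-86) + (5/8 + (⅛)*121) = -2064 + (5/8 + 121/8) = -2064 + 63/4 = -8193/4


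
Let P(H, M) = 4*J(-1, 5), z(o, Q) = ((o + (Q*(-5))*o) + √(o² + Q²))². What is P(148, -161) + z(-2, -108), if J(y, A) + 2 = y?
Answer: 1182380 - 4328*√2917 ≈ 9.4863e+5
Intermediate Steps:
J(y, A) = -2 + y
z(o, Q) = (o + √(Q² + o²) - 5*Q*o)² (z(o, Q) = ((o + (-5*Q)*o) + √(Q² + o²))² = ((o - 5*Q*o) + √(Q² + o²))² = (o + √(Q² + o²) - 5*Q*o)²)
P(H, M) = -12 (P(H, M) = 4*(-2 - 1) = 4*(-3) = -12)
P(148, -161) + z(-2, -108) = -12 + (-2 + √((-108)² + (-2)²) - 5*(-108)*(-2))² = -12 + (-2 + √(11664 + 4) - 1080)² = -12 + (-2 + √11668 - 1080)² = -12 + (-2 + 2*√2917 - 1080)² = -12 + (-1082 + 2*√2917)²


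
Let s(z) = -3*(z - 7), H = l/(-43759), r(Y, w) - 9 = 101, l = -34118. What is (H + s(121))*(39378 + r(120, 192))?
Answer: -589613492480/43759 ≈ -1.3474e+7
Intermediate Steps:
r(Y, w) = 110 (r(Y, w) = 9 + 101 = 110)
H = 34118/43759 (H = -34118/(-43759) = -34118*(-1/43759) = 34118/43759 ≈ 0.77968)
s(z) = 21 - 3*z (s(z) = -3*(-7 + z) = 21 - 3*z)
(H + s(121))*(39378 + r(120, 192)) = (34118/43759 + (21 - 3*121))*(39378 + 110) = (34118/43759 + (21 - 363))*39488 = (34118/43759 - 342)*39488 = -14931460/43759*39488 = -589613492480/43759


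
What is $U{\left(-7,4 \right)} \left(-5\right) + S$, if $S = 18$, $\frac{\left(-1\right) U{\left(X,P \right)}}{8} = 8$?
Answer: $338$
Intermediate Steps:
$U{\left(X,P \right)} = -64$ ($U{\left(X,P \right)} = \left(-8\right) 8 = -64$)
$U{\left(-7,4 \right)} \left(-5\right) + S = \left(-64\right) \left(-5\right) + 18 = 320 + 18 = 338$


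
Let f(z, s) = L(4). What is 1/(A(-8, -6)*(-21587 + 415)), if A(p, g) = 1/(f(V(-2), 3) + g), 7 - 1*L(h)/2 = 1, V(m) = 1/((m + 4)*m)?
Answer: -3/10586 ≈ -0.00028339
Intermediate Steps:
V(m) = 1/(m*(4 + m)) (V(m) = 1/((4 + m)*m) = 1/(m*(4 + m)))
L(h) = 12 (L(h) = 14 - 2*1 = 14 - 2 = 12)
f(z, s) = 12
A(p, g) = 1/(12 + g)
1/(A(-8, -6)*(-21587 + 415)) = 1/((-21587 + 415)/(12 - 6)) = 1/(-21172/6) = 1/((1/6)*(-21172)) = 1/(-10586/3) = -3/10586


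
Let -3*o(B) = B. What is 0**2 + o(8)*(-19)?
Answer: 152/3 ≈ 50.667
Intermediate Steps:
o(B) = -B/3
0**2 + o(8)*(-19) = 0**2 - 1/3*8*(-19) = 0 - 8/3*(-19) = 0 + 152/3 = 152/3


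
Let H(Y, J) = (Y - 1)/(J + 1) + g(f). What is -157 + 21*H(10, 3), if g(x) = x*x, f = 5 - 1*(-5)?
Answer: 7961/4 ≈ 1990.3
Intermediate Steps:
f = 10 (f = 5 + 5 = 10)
g(x) = x²
H(Y, J) = 100 + (-1 + Y)/(1 + J) (H(Y, J) = (Y - 1)/(J + 1) + 10² = (-1 + Y)/(1 + J) + 100 = 100 + (-1 + Y)/(1 + J))
-157 + 21*H(10, 3) = -157 + 21*((99 + 10 + 100*3)/(1 + 3)) = -157 + 21*((99 + 10 + 300)/4) = -157 + 21*((¼)*409) = -157 + 21*(409/4) = -157 + 8589/4 = 7961/4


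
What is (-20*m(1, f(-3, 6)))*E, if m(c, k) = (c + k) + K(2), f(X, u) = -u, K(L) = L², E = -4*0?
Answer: 0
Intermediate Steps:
E = 0
m(c, k) = 4 + c + k (m(c, k) = (c + k) + 2² = (c + k) + 4 = 4 + c + k)
(-20*m(1, f(-3, 6)))*E = -20*(4 + 1 - 1*6)*0 = -20*(4 + 1 - 6)*0 = -20*(-1)*0 = 20*0 = 0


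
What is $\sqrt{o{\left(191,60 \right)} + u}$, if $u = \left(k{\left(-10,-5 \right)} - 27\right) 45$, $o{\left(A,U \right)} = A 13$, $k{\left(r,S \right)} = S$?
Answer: $\sqrt{1043} \approx 32.296$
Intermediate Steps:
$o{\left(A,U \right)} = 13 A$
$u = -1440$ ($u = \left(-5 - 27\right) 45 = \left(-32\right) 45 = -1440$)
$\sqrt{o{\left(191,60 \right)} + u} = \sqrt{13 \cdot 191 - 1440} = \sqrt{2483 - 1440} = \sqrt{1043}$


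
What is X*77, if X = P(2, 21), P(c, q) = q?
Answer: 1617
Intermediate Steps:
X = 21
X*77 = 21*77 = 1617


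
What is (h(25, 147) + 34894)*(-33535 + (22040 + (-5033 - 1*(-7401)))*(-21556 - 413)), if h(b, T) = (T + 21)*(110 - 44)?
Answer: -24657980250034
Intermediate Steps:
h(b, T) = 1386 + 66*T (h(b, T) = (21 + T)*66 = 1386 + 66*T)
(h(25, 147) + 34894)*(-33535 + (22040 + (-5033 - 1*(-7401)))*(-21556 - 413)) = ((1386 + 66*147) + 34894)*(-33535 + (22040 + (-5033 - 1*(-7401)))*(-21556 - 413)) = ((1386 + 9702) + 34894)*(-33535 + (22040 + (-5033 + 7401))*(-21969)) = (11088 + 34894)*(-33535 + (22040 + 2368)*(-21969)) = 45982*(-33535 + 24408*(-21969)) = 45982*(-33535 - 536219352) = 45982*(-536252887) = -24657980250034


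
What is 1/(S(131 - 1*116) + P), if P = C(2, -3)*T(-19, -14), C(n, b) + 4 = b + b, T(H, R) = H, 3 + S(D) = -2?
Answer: 1/185 ≈ 0.0054054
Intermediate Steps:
S(D) = -5 (S(D) = -3 - 2 = -5)
C(n, b) = -4 + 2*b (C(n, b) = -4 + (b + b) = -4 + 2*b)
P = 190 (P = (-4 + 2*(-3))*(-19) = (-4 - 6)*(-19) = -10*(-19) = 190)
1/(S(131 - 1*116) + P) = 1/(-5 + 190) = 1/185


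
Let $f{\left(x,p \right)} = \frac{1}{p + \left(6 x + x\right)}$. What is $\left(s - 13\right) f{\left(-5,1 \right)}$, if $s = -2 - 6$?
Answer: $\frac{21}{34} \approx 0.61765$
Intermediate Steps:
$s = -8$
$f{\left(x,p \right)} = \frac{1}{p + 7 x}$
$\left(s - 13\right) f{\left(-5,1 \right)} = \frac{-8 - 13}{1 + 7 \left(-5\right)} = - \frac{21}{1 - 35} = - \frac{21}{-34} = \left(-21\right) \left(- \frac{1}{34}\right) = \frac{21}{34}$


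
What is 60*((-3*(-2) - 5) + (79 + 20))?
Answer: 6000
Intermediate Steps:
60*((-3*(-2) - 5) + (79 + 20)) = 60*((6 - 5) + 99) = 60*(1 + 99) = 60*100 = 6000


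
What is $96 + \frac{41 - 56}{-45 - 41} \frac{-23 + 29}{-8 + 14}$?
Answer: $\frac{8271}{86} \approx 96.174$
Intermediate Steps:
$96 + \frac{41 - 56}{-45 - 41} \frac{-23 + 29}{-8 + 14} = 96 + - \frac{15}{-86} \cdot \frac{6}{6} = 96 + \left(-15\right) \left(- \frac{1}{86}\right) 6 \cdot \frac{1}{6} = 96 + \frac{15}{86} \cdot 1 = 96 + \frac{15}{86} = \frac{8271}{86}$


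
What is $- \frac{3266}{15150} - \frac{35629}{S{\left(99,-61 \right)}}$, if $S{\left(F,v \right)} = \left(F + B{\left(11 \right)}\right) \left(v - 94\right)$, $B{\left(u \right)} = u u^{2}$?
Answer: $- \frac{334781}{6105450} \approx -0.054833$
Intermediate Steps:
$B{\left(u \right)} = u^{3}$
$S{\left(F,v \right)} = \left(-94 + v\right) \left(1331 + F\right)$ ($S{\left(F,v \right)} = \left(F + 11^{3}\right) \left(v - 94\right) = \left(F + 1331\right) \left(-94 + v\right) = \left(1331 + F\right) \left(-94 + v\right) = \left(-94 + v\right) \left(1331 + F\right)$)
$- \frac{3266}{15150} - \frac{35629}{S{\left(99,-61 \right)}} = - \frac{3266}{15150} - \frac{35629}{-125114 - 9306 + 1331 \left(-61\right) + 99 \left(-61\right)} = \left(-3266\right) \frac{1}{15150} - \frac{35629}{-125114 - 9306 - 81191 - 6039} = - \frac{1633}{7575} - \frac{35629}{-221650} = - \frac{1633}{7575} - - \frac{3239}{20150} = - \frac{1633}{7575} + \frac{3239}{20150} = - \frac{334781}{6105450}$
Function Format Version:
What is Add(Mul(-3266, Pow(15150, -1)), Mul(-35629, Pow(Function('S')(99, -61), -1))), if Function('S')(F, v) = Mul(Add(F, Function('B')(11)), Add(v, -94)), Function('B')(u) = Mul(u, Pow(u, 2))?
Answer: Rational(-334781, 6105450) ≈ -0.054833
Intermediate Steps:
Function('B')(u) = Pow(u, 3)
Function('S')(F, v) = Mul(Add(-94, v), Add(1331, F)) (Function('S')(F, v) = Mul(Add(F, Pow(11, 3)), Add(v, -94)) = Mul(Add(F, 1331), Add(-94, v)) = Mul(Add(1331, F), Add(-94, v)) = Mul(Add(-94, v), Add(1331, F)))
Add(Mul(-3266, Pow(15150, -1)), Mul(-35629, Pow(Function('S')(99, -61), -1))) = Add(Mul(-3266, Pow(15150, -1)), Mul(-35629, Pow(Add(-125114, Mul(-94, 99), Mul(1331, -61), Mul(99, -61)), -1))) = Add(Mul(-3266, Rational(1, 15150)), Mul(-35629, Pow(Add(-125114, -9306, -81191, -6039), -1))) = Add(Rational(-1633, 7575), Mul(-35629, Pow(-221650, -1))) = Add(Rational(-1633, 7575), Mul(-35629, Rational(-1, 221650))) = Add(Rational(-1633, 7575), Rational(3239, 20150)) = Rational(-334781, 6105450)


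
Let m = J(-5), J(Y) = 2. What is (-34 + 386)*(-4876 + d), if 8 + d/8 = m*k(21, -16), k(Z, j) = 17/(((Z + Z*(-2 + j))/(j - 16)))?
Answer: -36336256/21 ≈ -1.7303e+6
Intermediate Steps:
m = 2
k(Z, j) = 17*(-16 + j)/(Z + Z*(-2 + j)) (k(Z, j) = 17/(((Z + Z*(-2 + j))/(-16 + j))) = 17*((-16 + j)/(Z + Z*(-2 + j))) = 17*(-16 + j)/(Z + Z*(-2 + j)))
d = -832/21 (d = -64 + 8*(2*(17*(-16 - 16)/(21*(-1 - 16)))) = -64 + 8*(2*(17*(1/21)*(-32)/(-17))) = -64 + 8*(2*(17*(1/21)*(-1/17)*(-32))) = -64 + 8*(2*(32/21)) = -64 + 8*(64/21) = -64 + 512/21 = -832/21 ≈ -39.619)
(-34 + 386)*(-4876 + d) = (-34 + 386)*(-4876 - 832/21) = 352*(-103228/21) = -36336256/21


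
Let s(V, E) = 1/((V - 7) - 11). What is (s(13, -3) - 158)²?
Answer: 625681/25 ≈ 25027.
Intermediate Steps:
s(V, E) = 1/(-18 + V) (s(V, E) = 1/((-7 + V) - 11) = 1/(-18 + V))
(s(13, -3) - 158)² = (1/(-18 + 13) - 158)² = (1/(-5) - 158)² = (-⅕ - 158)² = (-791/5)² = 625681/25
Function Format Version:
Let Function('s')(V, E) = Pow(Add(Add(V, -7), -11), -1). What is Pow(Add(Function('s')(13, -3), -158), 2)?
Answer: Rational(625681, 25) ≈ 25027.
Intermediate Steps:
Function('s')(V, E) = Pow(Add(-18, V), -1) (Function('s')(V, E) = Pow(Add(Add(-7, V), -11), -1) = Pow(Add(-18, V), -1))
Pow(Add(Function('s')(13, -3), -158), 2) = Pow(Add(Pow(Add(-18, 13), -1), -158), 2) = Pow(Add(Pow(-5, -1), -158), 2) = Pow(Add(Rational(-1, 5), -158), 2) = Pow(Rational(-791, 5), 2) = Rational(625681, 25)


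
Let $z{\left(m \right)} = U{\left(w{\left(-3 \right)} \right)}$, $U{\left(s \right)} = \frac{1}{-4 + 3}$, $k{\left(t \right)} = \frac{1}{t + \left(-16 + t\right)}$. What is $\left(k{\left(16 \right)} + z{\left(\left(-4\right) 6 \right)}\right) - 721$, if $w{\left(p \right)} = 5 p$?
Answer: $- \frac{11551}{16} \approx -721.94$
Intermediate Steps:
$k{\left(t \right)} = \frac{1}{-16 + 2 t}$
$U{\left(s \right)} = -1$ ($U{\left(s \right)} = \frac{1}{-1} = -1$)
$z{\left(m \right)} = -1$
$\left(k{\left(16 \right)} + z{\left(\left(-4\right) 6 \right)}\right) - 721 = \left(\frac{1}{2 \left(-8 + 16\right)} - 1\right) - 721 = \left(\frac{1}{2 \cdot 8} - 1\right) - 721 = \left(\frac{1}{2} \cdot \frac{1}{8} - 1\right) - 721 = \left(\frac{1}{16} - 1\right) - 721 = - \frac{15}{16} - 721 = - \frac{11551}{16}$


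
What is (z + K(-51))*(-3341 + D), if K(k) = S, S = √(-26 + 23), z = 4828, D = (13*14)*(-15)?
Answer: -29310788 - 6071*I*√3 ≈ -2.9311e+7 - 10515.0*I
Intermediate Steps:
D = -2730 (D = 182*(-15) = -2730)
S = I*√3 (S = √(-3) = I*√3 ≈ 1.732*I)
K(k) = I*√3
(z + K(-51))*(-3341 + D) = (4828 + I*√3)*(-3341 - 2730) = (4828 + I*√3)*(-6071) = -29310788 - 6071*I*√3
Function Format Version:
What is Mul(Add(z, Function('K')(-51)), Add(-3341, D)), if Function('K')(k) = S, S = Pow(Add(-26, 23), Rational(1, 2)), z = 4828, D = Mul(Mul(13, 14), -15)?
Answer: Add(-29310788, Mul(-6071, I, Pow(3, Rational(1, 2)))) ≈ Add(-2.9311e+7, Mul(-10515., I))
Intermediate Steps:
D = -2730 (D = Mul(182, -15) = -2730)
S = Mul(I, Pow(3, Rational(1, 2))) (S = Pow(-3, Rational(1, 2)) = Mul(I, Pow(3, Rational(1, 2))) ≈ Mul(1.7320, I))
Function('K')(k) = Mul(I, Pow(3, Rational(1, 2)))
Mul(Add(z, Function('K')(-51)), Add(-3341, D)) = Mul(Add(4828, Mul(I, Pow(3, Rational(1, 2)))), Add(-3341, -2730)) = Mul(Add(4828, Mul(I, Pow(3, Rational(1, 2)))), -6071) = Add(-29310788, Mul(-6071, I, Pow(3, Rational(1, 2))))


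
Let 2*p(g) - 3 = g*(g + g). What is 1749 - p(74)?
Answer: -7457/2 ≈ -3728.5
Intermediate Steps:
p(g) = 3/2 + g² (p(g) = 3/2 + (g*(g + g))/2 = 3/2 + (g*(2*g))/2 = 3/2 + (2*g²)/2 = 3/2 + g²)
1749 - p(74) = 1749 - (3/2 + 74²) = 1749 - (3/2 + 5476) = 1749 - 1*10955/2 = 1749 - 10955/2 = -7457/2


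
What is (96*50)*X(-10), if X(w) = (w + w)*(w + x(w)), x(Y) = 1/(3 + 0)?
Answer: 928000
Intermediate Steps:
x(Y) = ⅓ (x(Y) = 1/3 = ⅓)
X(w) = 2*w*(⅓ + w) (X(w) = (w + w)*(w + ⅓) = (2*w)*(⅓ + w) = 2*w*(⅓ + w))
(96*50)*X(-10) = (96*50)*((⅔)*(-10)*(1 + 3*(-10))) = 4800*((⅔)*(-10)*(1 - 30)) = 4800*((⅔)*(-10)*(-29)) = 4800*(580/3) = 928000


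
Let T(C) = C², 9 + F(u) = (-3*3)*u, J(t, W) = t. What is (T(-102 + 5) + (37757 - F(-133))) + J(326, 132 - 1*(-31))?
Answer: 46304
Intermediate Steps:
F(u) = -9 - 9*u (F(u) = -9 + (-3*3)*u = -9 - 9*u)
(T(-102 + 5) + (37757 - F(-133))) + J(326, 132 - 1*(-31)) = ((-102 + 5)² + (37757 - (-9 - 9*(-133)))) + 326 = ((-97)² + (37757 - (-9 + 1197))) + 326 = (9409 + (37757 - 1*1188)) + 326 = (9409 + (37757 - 1188)) + 326 = (9409 + 36569) + 326 = 45978 + 326 = 46304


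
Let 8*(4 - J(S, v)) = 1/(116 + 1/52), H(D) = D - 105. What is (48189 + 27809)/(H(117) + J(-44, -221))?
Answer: 916991868/193043 ≈ 4750.2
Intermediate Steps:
H(D) = -105 + D
J(S, v) = 48251/12066 (J(S, v) = 4 - 1/(8*(116 + 1/52)) = 4 - 1/(8*6033/52) = 4 - ⅛*52/6033 = 4 - 13/12066 = 48251/12066)
(48189 + 27809)/(H(117) + J(-44, -221)) = (48189 + 27809)/((-105 + 117) + 48251/12066) = 75998/(12 + 48251/12066) = 75998/(193043/12066) = 75998*(12066/193043) = 916991868/193043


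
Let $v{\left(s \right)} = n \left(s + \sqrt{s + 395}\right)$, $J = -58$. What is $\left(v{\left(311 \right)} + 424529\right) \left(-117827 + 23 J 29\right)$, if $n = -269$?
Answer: $-53350586310 + 42101997 \sqrt{706} \approx -5.2232 \cdot 10^{10}$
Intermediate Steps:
$v{\left(s \right)} = - 269 s - 269 \sqrt{395 + s}$ ($v{\left(s \right)} = - 269 \left(s + \sqrt{s + 395}\right) = - 269 \left(s + \sqrt{395 + s}\right) = - 269 s - 269 \sqrt{395 + s}$)
$\left(v{\left(311 \right)} + 424529\right) \left(-117827 + 23 J 29\right) = \left(\left(\left(-269\right) 311 - 269 \sqrt{395 + 311}\right) + 424529\right) \left(-117827 + 23 \left(-58\right) 29\right) = \left(\left(-83659 - 269 \sqrt{706}\right) + 424529\right) \left(-117827 - 38686\right) = \left(340870 - 269 \sqrt{706}\right) \left(-117827 - 38686\right) = \left(340870 - 269 \sqrt{706}\right) \left(-156513\right) = -53350586310 + 42101997 \sqrt{706}$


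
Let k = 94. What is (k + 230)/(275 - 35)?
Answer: 27/20 ≈ 1.3500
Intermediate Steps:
(k + 230)/(275 - 35) = (94 + 230)/(275 - 35) = 324/240 = 324*(1/240) = 27/20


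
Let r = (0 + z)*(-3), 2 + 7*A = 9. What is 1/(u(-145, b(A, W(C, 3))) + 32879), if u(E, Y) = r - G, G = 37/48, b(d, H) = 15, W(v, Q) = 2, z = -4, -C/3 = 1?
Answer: 48/1578731 ≈ 3.0404e-5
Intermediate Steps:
C = -3 (C = -3*1 = -3)
A = 1 (A = -2/7 + (1/7)*9 = -2/7 + 9/7 = 1)
G = 37/48 (G = 37*(1/48) = 37/48 ≈ 0.77083)
r = 12 (r = (0 - 4)*(-3) = -4*(-3) = 12)
u(E, Y) = 539/48 (u(E, Y) = 12 - 1*37/48 = 12 - 37/48 = 539/48)
1/(u(-145, b(A, W(C, 3))) + 32879) = 1/(539/48 + 32879) = 1/(1578731/48) = 48/1578731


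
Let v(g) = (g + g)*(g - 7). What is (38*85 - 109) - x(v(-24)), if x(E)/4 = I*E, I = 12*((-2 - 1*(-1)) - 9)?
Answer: 717361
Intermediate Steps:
v(g) = 2*g*(-7 + g) (v(g) = (2*g)*(-7 + g) = 2*g*(-7 + g))
I = -120 (I = 12*((-2 + 1) - 9) = 12*(-1 - 9) = 12*(-10) = -120)
x(E) = -480*E (x(E) = 4*(-120*E) = -480*E)
(38*85 - 109) - x(v(-24)) = (38*85 - 109) - (-480)*2*(-24)*(-7 - 24) = (3230 - 109) - (-480)*2*(-24)*(-31) = 3121 - (-480)*1488 = 3121 - 1*(-714240) = 3121 + 714240 = 717361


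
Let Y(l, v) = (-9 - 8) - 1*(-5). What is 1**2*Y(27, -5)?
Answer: -12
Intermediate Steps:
Y(l, v) = -12 (Y(l, v) = -17 + 5 = -12)
1**2*Y(27, -5) = 1**2*(-12) = 1*(-12) = -12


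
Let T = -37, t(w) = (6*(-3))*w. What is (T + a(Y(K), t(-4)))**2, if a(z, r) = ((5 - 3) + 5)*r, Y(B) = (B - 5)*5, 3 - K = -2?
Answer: 218089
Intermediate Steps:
K = 5 (K = 3 - 1*(-2) = 3 + 2 = 5)
Y(B) = -25 + 5*B (Y(B) = (-5 + B)*5 = -25 + 5*B)
t(w) = -18*w
a(z, r) = 7*r (a(z, r) = (2 + 5)*r = 7*r)
(T + a(Y(K), t(-4)))**2 = (-37 + 7*(-18*(-4)))**2 = (-37 + 7*72)**2 = (-37 + 504)**2 = 467**2 = 218089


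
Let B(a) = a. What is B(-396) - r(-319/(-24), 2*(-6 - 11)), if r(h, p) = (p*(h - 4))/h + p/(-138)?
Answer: -8198621/22011 ≈ -372.48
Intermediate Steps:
r(h, p) = -p/138 + p*(-4 + h)/h (r(h, p) = (p*(-4 + h))/h + p*(-1/138) = p*(-4 + h)/h - p/138 = -p/138 + p*(-4 + h)/h)
B(-396) - r(-319/(-24), 2*(-6 - 11)) = -396 - 2*(-6 - 11)*(-552 + 137*(-319/(-24)))/(138*((-319/(-24)))) = -396 - 2*(-17)*(-552 + 137*(-319*(-1/24)))/(138*((-319*(-1/24)))) = -396 - (-34)*(-552 + 137*(319/24))/(138*319/24) = -396 - (-34)*24*(-552 + 43703/24)/(138*319) = -396 - (-34)*24*30455/(138*319*24) = -396 - 1*(-517735/22011) = -396 + 517735/22011 = -8198621/22011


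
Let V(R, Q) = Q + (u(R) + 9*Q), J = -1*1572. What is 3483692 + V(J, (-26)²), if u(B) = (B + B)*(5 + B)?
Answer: 8417100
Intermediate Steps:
u(B) = 2*B*(5 + B) (u(B) = (2*B)*(5 + B) = 2*B*(5 + B))
J = -1572
V(R, Q) = 10*Q + 2*R*(5 + R) (V(R, Q) = Q + (2*R*(5 + R) + 9*Q) = Q + (9*Q + 2*R*(5 + R)) = 10*Q + 2*R*(5 + R))
3483692 + V(J, (-26)²) = 3483692 + (10*(-26)² + 2*(-1572)*(5 - 1572)) = 3483692 + (10*676 + 2*(-1572)*(-1567)) = 3483692 + (6760 + 4926648) = 3483692 + 4933408 = 8417100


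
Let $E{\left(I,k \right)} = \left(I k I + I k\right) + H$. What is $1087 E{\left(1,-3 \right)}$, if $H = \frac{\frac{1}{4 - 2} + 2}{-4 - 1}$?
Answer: $- \frac{14131}{2} \approx -7065.5$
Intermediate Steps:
$H = - \frac{1}{2}$ ($H = \frac{\frac{1}{2} + 2}{-5} = \left(\frac{1}{2} + 2\right) \left(- \frac{1}{5}\right) = \frac{5}{2} \left(- \frac{1}{5}\right) = - \frac{1}{2} \approx -0.5$)
$E{\left(I,k \right)} = - \frac{1}{2} + I k + k I^{2}$ ($E{\left(I,k \right)} = \left(I k I + I k\right) - \frac{1}{2} = \left(k I^{2} + I k\right) - \frac{1}{2} = \left(I k + k I^{2}\right) - \frac{1}{2} = - \frac{1}{2} + I k + k I^{2}$)
$1087 E{\left(1,-3 \right)} = 1087 \left(- \frac{1}{2} + 1 \left(-3\right) - 3 \cdot 1^{2}\right) = 1087 \left(- \frac{1}{2} - 3 - 3\right) = 1087 \left(- \frac{13}{2}\right) = - \frac{14131}{2}$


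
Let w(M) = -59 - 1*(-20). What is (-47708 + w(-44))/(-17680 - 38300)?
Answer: 47747/55980 ≈ 0.85293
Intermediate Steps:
w(M) = -39 (w(M) = -59 + 20 = -39)
(-47708 + w(-44))/(-17680 - 38300) = (-47708 - 39)/(-17680 - 38300) = -47747/(-55980) = -47747*(-1/55980) = 47747/55980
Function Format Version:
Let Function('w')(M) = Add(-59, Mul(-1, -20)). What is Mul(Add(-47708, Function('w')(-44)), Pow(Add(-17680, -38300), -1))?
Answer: Rational(47747, 55980) ≈ 0.85293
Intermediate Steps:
Function('w')(M) = -39 (Function('w')(M) = Add(-59, 20) = -39)
Mul(Add(-47708, Function('w')(-44)), Pow(Add(-17680, -38300), -1)) = Mul(Add(-47708, -39), Pow(Add(-17680, -38300), -1)) = Mul(-47747, Pow(-55980, -1)) = Mul(-47747, Rational(-1, 55980)) = Rational(47747, 55980)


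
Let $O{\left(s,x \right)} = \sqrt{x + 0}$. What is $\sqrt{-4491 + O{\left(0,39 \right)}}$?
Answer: $\sqrt{-4491 + \sqrt{39}} \approx 66.968 i$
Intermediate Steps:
$O{\left(s,x \right)} = \sqrt{x}$
$\sqrt{-4491 + O{\left(0,39 \right)}} = \sqrt{-4491 + \sqrt{39}}$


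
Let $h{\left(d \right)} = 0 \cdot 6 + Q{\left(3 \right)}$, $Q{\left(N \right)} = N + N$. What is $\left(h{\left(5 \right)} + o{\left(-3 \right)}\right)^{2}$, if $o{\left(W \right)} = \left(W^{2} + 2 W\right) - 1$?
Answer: $64$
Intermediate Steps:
$o{\left(W \right)} = -1 + W^{2} + 2 W$
$Q{\left(N \right)} = 2 N$
$h{\left(d \right)} = 6$ ($h{\left(d \right)} = 0 \cdot 6 + 2 \cdot 3 = 0 + 6 = 6$)
$\left(h{\left(5 \right)} + o{\left(-3 \right)}\right)^{2} = \left(6 + \left(-1 + \left(-3\right)^{2} + 2 \left(-3\right)\right)\right)^{2} = \left(6 - -2\right)^{2} = \left(6 + 2\right)^{2} = 8^{2} = 64$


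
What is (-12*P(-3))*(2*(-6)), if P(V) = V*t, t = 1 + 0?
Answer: -432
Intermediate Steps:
t = 1
P(V) = V (P(V) = V*1 = V)
(-12*P(-3))*(2*(-6)) = (-12*(-3))*(2*(-6)) = 36*(-12) = -432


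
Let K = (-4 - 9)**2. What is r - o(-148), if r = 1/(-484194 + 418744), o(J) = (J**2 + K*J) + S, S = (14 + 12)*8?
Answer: 189804999/65450 ≈ 2900.0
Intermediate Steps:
K = 169 (K = (-13)**2 = 169)
S = 208 (S = 26*8 = 208)
o(J) = 208 + J**2 + 169*J (o(J) = (J**2 + 169*J) + 208 = 208 + J**2 + 169*J)
r = -1/65450 (r = 1/(-65450) = -1/65450 ≈ -1.5279e-5)
r - o(-148) = -1/65450 - (208 + (-148)**2 + 169*(-148)) = -1/65450 - (208 + 21904 - 25012) = -1/65450 - 1*(-2900) = -1/65450 + 2900 = 189804999/65450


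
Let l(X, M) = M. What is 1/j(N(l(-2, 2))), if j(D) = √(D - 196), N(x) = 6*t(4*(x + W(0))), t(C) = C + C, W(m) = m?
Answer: -I/10 ≈ -0.1*I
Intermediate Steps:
t(C) = 2*C
N(x) = 48*x (N(x) = 6*(2*(4*(x + 0))) = 6*(2*(4*x)) = 6*(8*x) = 48*x)
j(D) = √(-196 + D)
1/j(N(l(-2, 2))) = 1/(√(-196 + 48*2)) = 1/(√(-196 + 96)) = 1/(√(-100)) = 1/(10*I) = -I/10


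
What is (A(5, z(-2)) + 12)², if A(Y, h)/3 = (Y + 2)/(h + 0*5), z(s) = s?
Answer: 9/4 ≈ 2.2500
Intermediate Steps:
A(Y, h) = 3*(2 + Y)/h (A(Y, h) = 3*((Y + 2)/(h + 0*5)) = 3*((2 + Y)/(h + 0)) = 3*((2 + Y)/h) = 3*(2 + Y)/h)
(A(5, z(-2)) + 12)² = (3*(2 + 5)/(-2) + 12)² = (3*(-½)*7 + 12)² = (-21/2 + 12)² = (3/2)² = 9/4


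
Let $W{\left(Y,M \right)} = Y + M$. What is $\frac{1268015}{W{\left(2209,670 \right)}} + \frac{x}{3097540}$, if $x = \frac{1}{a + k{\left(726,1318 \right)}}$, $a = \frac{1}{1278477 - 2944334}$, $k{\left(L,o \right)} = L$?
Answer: $\frac{4750241098890753343403}{10785317305940916460} \approx 440.44$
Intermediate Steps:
$a = - \frac{1}{1665857}$ ($a = \frac{1}{-1665857} = - \frac{1}{1665857} \approx -6.0029 \cdot 10^{-7}$)
$x = \frac{1665857}{1209412181}$ ($x = \frac{1}{- \frac{1}{1665857} + 726} = \frac{1}{\frac{1209412181}{1665857}} = \frac{1665857}{1209412181} \approx 0.0013774$)
$W{\left(Y,M \right)} = M + Y$
$\frac{1268015}{W{\left(2209,670 \right)}} + \frac{x}{3097540} = \frac{1268015}{670 + 2209} + \frac{1665857}{1209412181 \cdot 3097540} = \frac{1268015}{2879} + \frac{1665857}{1209412181} \cdot \frac{1}{3097540} = 1268015 \cdot \frac{1}{2879} + \frac{1665857}{3746202607134740} = \frac{1268015}{2879} + \frac{1665857}{3746202607134740} = \frac{4750241098890753343403}{10785317305940916460}$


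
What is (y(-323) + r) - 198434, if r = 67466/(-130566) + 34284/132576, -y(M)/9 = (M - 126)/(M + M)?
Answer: -46229227232972179/232962646632 ≈ -1.9844e+5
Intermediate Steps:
y(M) = -9*(-126 + M)/(2*M) (y(M) = -9*(M - 126)/(M + M) = -9*(-126 + M)/(2*M))
r = -186168653/721246584 (r = 67466*(-1/130566) + 34284*(1/132576) = -33733/65283 + 2857/11048 = -186168653/721246584 ≈ -0.25812)
(y(-323) + r) - 198434 = ((-9/2 + 567/(-323)) - 186168653/721246584) - 198434 = ((-9/2 + 567*(-1/323)) - 186168653/721246584) - 198434 = ((-9/2 - 567/323) - 186168653/721246584) - 198434 = (-4041/646 - 186168653/721246584) - 198434 = -1517411197891/232962646632 - 198434 = -46229227232972179/232962646632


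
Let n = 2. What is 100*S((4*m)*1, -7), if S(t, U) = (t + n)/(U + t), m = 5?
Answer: 2200/13 ≈ 169.23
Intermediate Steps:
S(t, U) = (2 + t)/(U + t) (S(t, U) = (t + 2)/(U + t) = (2 + t)/(U + t))
100*S((4*m)*1, -7) = 100*((2 + (4*5)*1)/(-7 + (4*5)*1)) = 100*((2 + 20*1)/(-7 + 20*1)) = 100*((2 + 20)/(-7 + 20)) = 100*(22/13) = 2200/13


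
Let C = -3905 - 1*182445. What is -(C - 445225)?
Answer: 631575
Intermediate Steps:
C = -186350 (C = -3905 - 182445 = -186350)
-(C - 445225) = -(-186350 - 445225) = -1*(-631575) = 631575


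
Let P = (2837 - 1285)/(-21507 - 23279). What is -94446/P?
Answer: 1057464639/388 ≈ 2.7254e+6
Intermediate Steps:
P = -776/22393 (P = 1552/(-44786) = 1552*(-1/44786) = -776/22393 ≈ -0.034654)
-94446/P = -94446/(-776/22393) = -94446*(-22393/776) = 1057464639/388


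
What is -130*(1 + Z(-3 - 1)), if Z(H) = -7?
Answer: 780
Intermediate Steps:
-130*(1 + Z(-3 - 1)) = -130*(1 - 7) = -130*(-6) = 780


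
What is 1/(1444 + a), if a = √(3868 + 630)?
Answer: 722/1040319 - √4498/2080638 ≈ 0.00066178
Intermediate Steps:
a = √4498 ≈ 67.067
1/(1444 + a) = 1/(1444 + √4498)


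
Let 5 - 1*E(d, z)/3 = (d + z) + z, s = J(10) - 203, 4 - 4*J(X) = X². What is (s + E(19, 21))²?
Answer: 156025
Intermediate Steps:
J(X) = 1 - X²/4
s = -227 (s = (1 - ¼*10²) - 203 = (1 - ¼*100) - 203 = (1 - 25) - 203 = -24 - 203 = -227)
E(d, z) = 15 - 6*z - 3*d (E(d, z) = 15 - 3*((d + z) + z) = 15 - 3*(d + 2*z) = 15 + (-6*z - 3*d) = 15 - 6*z - 3*d)
(s + E(19, 21))² = (-227 + (15 - 6*21 - 3*19))² = (-227 + (15 - 126 - 57))² = (-227 - 168)² = (-395)² = 156025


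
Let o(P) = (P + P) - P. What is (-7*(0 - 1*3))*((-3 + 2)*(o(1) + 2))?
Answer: -63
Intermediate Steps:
o(P) = P (o(P) = 2*P - P = P)
(-7*(0 - 1*3))*((-3 + 2)*(o(1) + 2)) = (-7*(0 - 1*3))*((-3 + 2)*(1 + 2)) = (-7*(0 - 3))*(-1*3) = -7*(-3)*(-3) = 21*(-3) = -63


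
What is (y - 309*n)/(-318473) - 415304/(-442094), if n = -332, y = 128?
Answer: 43426491744/70397501231 ≈ 0.61688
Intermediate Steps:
(y - 309*n)/(-318473) - 415304/(-442094) = (128 - 309*(-332))/(-318473) - 415304/(-442094) = (128 + 102588)*(-1/318473) - 415304*(-1/442094) = 102716*(-1/318473) + 207652/221047 = -102716/318473 + 207652/221047 = 43426491744/70397501231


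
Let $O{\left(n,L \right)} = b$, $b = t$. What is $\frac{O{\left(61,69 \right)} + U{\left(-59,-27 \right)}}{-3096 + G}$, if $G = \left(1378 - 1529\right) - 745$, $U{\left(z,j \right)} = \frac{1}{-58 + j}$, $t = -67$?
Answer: $\frac{712}{42415} \approx 0.016787$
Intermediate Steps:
$b = -67$
$O{\left(n,L \right)} = -67$
$G = -896$ ($G = -151 - 745 = -896$)
$\frac{O{\left(61,69 \right)} + U{\left(-59,-27 \right)}}{-3096 + G} = \frac{-67 + \frac{1}{-58 - 27}}{-3096 - 896} = \frac{-67 + \frac{1}{-85}}{-3992} = \left(-67 - \frac{1}{85}\right) \left(- \frac{1}{3992}\right) = \left(- \frac{5696}{85}\right) \left(- \frac{1}{3992}\right) = \frac{712}{42415}$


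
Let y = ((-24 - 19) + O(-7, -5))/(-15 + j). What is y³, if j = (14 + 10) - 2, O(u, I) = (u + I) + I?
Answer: -216000/343 ≈ -629.74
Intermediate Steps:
O(u, I) = u + 2*I (O(u, I) = (I + u) + I = u + 2*I)
j = 22 (j = 24 - 2 = 22)
y = -60/7 (y = ((-24 - 19) + (-7 + 2*(-5)))/(-15 + 22) = (-43 + (-7 - 10))/7 = (-43 - 17)*(⅐) = -60*⅐ = -60/7 ≈ -8.5714)
y³ = (-60/7)³ = -216000/343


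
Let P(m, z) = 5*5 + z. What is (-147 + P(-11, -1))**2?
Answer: 15129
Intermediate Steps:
P(m, z) = 25 + z
(-147 + P(-11, -1))**2 = (-147 + (25 - 1))**2 = (-147 + 24)**2 = (-123)**2 = 15129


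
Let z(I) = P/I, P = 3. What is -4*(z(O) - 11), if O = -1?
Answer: 56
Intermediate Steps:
z(I) = 3/I
-4*(z(O) - 11) = -4*(3/(-1) - 11) = -4*(3*(-1) - 11) = -4*(-3 - 11) = -4*(-14) = 56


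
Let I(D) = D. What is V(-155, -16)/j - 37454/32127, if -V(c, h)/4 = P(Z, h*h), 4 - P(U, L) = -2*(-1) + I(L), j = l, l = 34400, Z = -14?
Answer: -156972071/138146100 ≈ -1.1363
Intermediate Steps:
j = 34400
P(U, L) = 2 - L (P(U, L) = 4 - (-2*(-1) + L) = 4 - (2 + L) = 4 + (-2 - L) = 2 - L)
V(c, h) = -8 + 4*h² (V(c, h) = -4*(2 - h*h) = -4*(2 - h²) = -8 + 4*h²)
V(-155, -16)/j - 37454/32127 = (-8 + 4*(-16)²)/34400 - 37454/32127 = (-8 + 4*256)*(1/34400) - 37454*1/32127 = (-8 + 1024)*(1/34400) - 37454/32127 = 1016*(1/34400) - 37454/32127 = 127/4300 - 37454/32127 = -156972071/138146100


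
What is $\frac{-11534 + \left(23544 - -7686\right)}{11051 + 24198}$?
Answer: $\frac{19696}{35249} \approx 0.55877$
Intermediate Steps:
$\frac{-11534 + \left(23544 - -7686\right)}{11051 + 24198} = \frac{-11534 + \left(23544 + 7686\right)}{35249} = \left(-11534 + 31230\right) \frac{1}{35249} = 19696 \cdot \frac{1}{35249} = \frac{19696}{35249}$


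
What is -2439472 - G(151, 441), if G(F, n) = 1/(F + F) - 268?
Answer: -736639609/302 ≈ -2.4392e+6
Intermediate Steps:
G(F, n) = -268 + 1/(2*F) (G(F, n) = 1/(2*F) - 268 = -268 + 1/(2*F))
-2439472 - G(151, 441) = -2439472 - (-268 + (1/2)/151) = -2439472 - (-268 + (1/2)*(1/151)) = -2439472 - (-268 + 1/302) = -2439472 - 1*(-80935/302) = -2439472 + 80935/302 = -736639609/302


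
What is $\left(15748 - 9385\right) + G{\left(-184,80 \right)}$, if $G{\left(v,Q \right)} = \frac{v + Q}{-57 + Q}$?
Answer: $\frac{146245}{23} \approx 6358.5$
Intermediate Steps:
$G{\left(v,Q \right)} = \frac{Q + v}{-57 + Q}$
$\left(15748 - 9385\right) + G{\left(-184,80 \right)} = \left(15748 - 9385\right) + \frac{80 - 184}{-57 + 80} = 6363 + \frac{1}{23} \left(-104\right) = 6363 - \frac{104}{23} = \frac{146245}{23}$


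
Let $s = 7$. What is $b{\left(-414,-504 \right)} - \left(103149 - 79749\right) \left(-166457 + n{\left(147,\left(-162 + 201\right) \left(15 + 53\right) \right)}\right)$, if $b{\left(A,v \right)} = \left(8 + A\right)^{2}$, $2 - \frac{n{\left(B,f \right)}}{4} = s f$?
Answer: $5632661836$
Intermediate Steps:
$n{\left(B,f \right)} = 8 - 28 f$ ($n{\left(B,f \right)} = 8 - 4 \cdot 7 f = 8 - 28 f$)
$b{\left(-414,-504 \right)} - \left(103149 - 79749\right) \left(-166457 + n{\left(147,\left(-162 + 201\right) \left(15 + 53\right) \right)}\right) = \left(8 - 414\right)^{2} - \left(103149 - 79749\right) \left(-166457 + \left(8 - 28 \left(-162 + 201\right) \left(15 + 53\right)\right)\right) = \left(-406\right)^{2} - 23400 \left(-166457 + \left(8 - 28 \cdot 39 \cdot 68\right)\right) = 164836 - 23400 \left(-166457 + \left(8 - 74256\right)\right) = 164836 - 23400 \left(-166457 - 74248\right) = 164836 - 23400 \left(-240705\right) = 164836 - -5632497000 = 164836 + 5632497000 = 5632661836$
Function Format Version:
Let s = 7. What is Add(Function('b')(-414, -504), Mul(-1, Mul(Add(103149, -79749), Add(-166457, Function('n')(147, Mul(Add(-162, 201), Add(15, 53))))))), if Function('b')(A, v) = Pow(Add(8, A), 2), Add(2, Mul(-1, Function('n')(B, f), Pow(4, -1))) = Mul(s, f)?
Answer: 5632661836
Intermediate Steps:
Function('n')(B, f) = Add(8, Mul(-28, f)) (Function('n')(B, f) = Add(8, Mul(-4, Mul(7, f))) = Add(8, Mul(-28, f)))
Add(Function('b')(-414, -504), Mul(-1, Mul(Add(103149, -79749), Add(-166457, Function('n')(147, Mul(Add(-162, 201), Add(15, 53))))))) = Add(Pow(Add(8, -414), 2), Mul(-1, Mul(Add(103149, -79749), Add(-166457, Add(8, Mul(-28, Mul(Add(-162, 201), Add(15, 53)))))))) = Add(Pow(-406, 2), Mul(-1, Mul(23400, Add(-166457, Add(8, Mul(-28, Mul(39, 68))))))) = Add(164836, Mul(-1, Mul(23400, Add(-166457, Add(8, Mul(-28, 2652)))))) = Add(164836, Mul(-1, Mul(23400, Add(-166457, Add(8, -74256))))) = Add(164836, Mul(-1, Mul(23400, Add(-166457, -74248)))) = Add(164836, Mul(-1, Mul(23400, -240705))) = Add(164836, Mul(-1, -5632497000)) = Add(164836, 5632497000) = 5632661836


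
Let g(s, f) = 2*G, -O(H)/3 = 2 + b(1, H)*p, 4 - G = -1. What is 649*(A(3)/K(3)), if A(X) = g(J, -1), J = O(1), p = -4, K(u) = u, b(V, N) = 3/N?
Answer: 6490/3 ≈ 2163.3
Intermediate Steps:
G = 5 (G = 4 - 1*(-1) = 4 + 1 = 5)
O(H) = -6 + 36/H (O(H) = -3*(2 + (3/H)*(-4)) = -3*(2 - 12/H) = -6 + 36/H)
J = 30 (J = -6 + 36/1 = -6 + 36*1 = -6 + 36 = 30)
g(s, f) = 10 (g(s, f) = 2*5 = 10)
A(X) = 10
649*(A(3)/K(3)) = 649*(10/3) = 6490/3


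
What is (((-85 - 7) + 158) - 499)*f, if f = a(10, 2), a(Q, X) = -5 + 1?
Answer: 1732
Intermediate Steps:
a(Q, X) = -4
f = -4
(((-85 - 7) + 158) - 499)*f = (((-85 - 7) + 158) - 499)*(-4) = ((-92 + 158) - 499)*(-4) = (66 - 499)*(-4) = -433*(-4) = 1732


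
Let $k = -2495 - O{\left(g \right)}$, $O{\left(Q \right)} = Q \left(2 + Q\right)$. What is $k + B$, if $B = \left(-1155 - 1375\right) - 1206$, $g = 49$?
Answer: $-8730$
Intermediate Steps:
$k = -4994$ ($k = -2495 - 49 \left(2 + 49\right) = -2495 - 49 \cdot 51 = -2495 - 2499 = -4994$)
$B = -3736$ ($B = -2530 - 1206 = -3736$)
$k + B = -4994 - 3736 = -8730$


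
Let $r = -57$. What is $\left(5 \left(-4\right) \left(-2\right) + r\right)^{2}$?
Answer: $289$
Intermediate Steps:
$\left(5 \left(-4\right) \left(-2\right) + r\right)^{2} = \left(5 \left(-4\right) \left(-2\right) - 57\right)^{2} = \left(\left(-20\right) \left(-2\right) - 57\right)^{2} = \left(40 - 57\right)^{2} = \left(-17\right)^{2} = 289$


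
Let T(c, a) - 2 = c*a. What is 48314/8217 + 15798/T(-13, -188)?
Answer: 123994105/10049391 ≈ 12.338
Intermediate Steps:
T(c, a) = 2 + a*c (T(c, a) = 2 + c*a = 2 + a*c)
48314/8217 + 15798/T(-13, -188) = 48314/8217 + 15798/(2 - 188*(-13)) = 48314*(1/8217) + 15798/(2 + 2444) = 48314/8217 + 15798/2446 = 48314/8217 + 15798*(1/2446) = 48314/8217 + 7899/1223 = 123994105/10049391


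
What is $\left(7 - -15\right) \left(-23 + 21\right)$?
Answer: $-44$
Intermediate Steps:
$\left(7 - -15\right) \left(-23 + 21\right) = \left(7 + 15\right) \left(-2\right) = 22 \left(-2\right) = -44$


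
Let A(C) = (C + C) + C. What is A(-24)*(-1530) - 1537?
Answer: 108623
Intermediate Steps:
A(C) = 3*C (A(C) = 2*C + C = 3*C)
A(-24)*(-1530) - 1537 = (3*(-24))*(-1530) - 1537 = -72*(-1530) - 1537 = 110160 - 1537 = 108623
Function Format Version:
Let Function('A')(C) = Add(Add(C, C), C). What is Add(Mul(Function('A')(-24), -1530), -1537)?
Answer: 108623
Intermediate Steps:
Function('A')(C) = Mul(3, C) (Function('A')(C) = Add(Mul(2, C), C) = Mul(3, C))
Add(Mul(Function('A')(-24), -1530), -1537) = Add(Mul(Mul(3, -24), -1530), -1537) = Add(Mul(-72, -1530), -1537) = Add(110160, -1537) = 108623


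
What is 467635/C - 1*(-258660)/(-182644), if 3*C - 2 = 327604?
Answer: 14291134405/4986272522 ≈ 2.8661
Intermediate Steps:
C = 109202 (C = ⅔ + (⅓)*327604 = ⅔ + 327604/3 = 109202)
467635/C - 1*(-258660)/(-182644) = 467635/109202 - 1*(-258660)/(-182644) = 467635*(1/109202) + 258660*(-1/182644) = 467635/109202 - 64665/45661 = 14291134405/4986272522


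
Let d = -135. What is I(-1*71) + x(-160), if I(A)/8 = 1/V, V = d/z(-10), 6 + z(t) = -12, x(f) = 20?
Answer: 316/15 ≈ 21.067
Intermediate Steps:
z(t) = -18 (z(t) = -6 - 12 = -18)
V = 15/2 (V = -135/(-18) = -135*(-1/18) = 15/2 ≈ 7.5000)
I(A) = 16/15 (I(A) = 8/(15/2) = 8*(2/15) = 16/15)
I(-1*71) + x(-160) = 16/15 + 20 = 316/15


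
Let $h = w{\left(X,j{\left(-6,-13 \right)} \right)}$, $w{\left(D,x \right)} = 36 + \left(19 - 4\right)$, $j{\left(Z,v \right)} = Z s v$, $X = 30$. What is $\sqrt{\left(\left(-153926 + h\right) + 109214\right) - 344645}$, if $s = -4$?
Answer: $i \sqrt{389306} \approx 623.94 i$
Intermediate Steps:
$j{\left(Z,v \right)} = - 4 Z v$ ($j{\left(Z,v \right)} = Z \left(-4\right) v = - 4 Z v$)
$w{\left(D,x \right)} = 51$ ($w{\left(D,x \right)} = 36 + 15 = 51$)
$h = 51$
$\sqrt{\left(\left(-153926 + h\right) + 109214\right) - 344645} = \sqrt{\left(\left(-153926 + 51\right) + 109214\right) - 344645} = \sqrt{\left(-153875 + 109214\right) - 344645} = \sqrt{-44661 - 344645} = \sqrt{-389306} = i \sqrt{389306}$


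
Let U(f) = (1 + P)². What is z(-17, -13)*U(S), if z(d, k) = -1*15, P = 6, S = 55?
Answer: -735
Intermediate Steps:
z(d, k) = -15
U(f) = 49 (U(f) = (1 + 6)² = 7² = 49)
z(-17, -13)*U(S) = -15*49 = -735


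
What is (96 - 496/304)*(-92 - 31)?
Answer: -220539/19 ≈ -11607.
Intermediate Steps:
(96 - 496/304)*(-92 - 31) = (96 - 496*1/304)*(-123) = (96 - 31/19)*(-123) = (1793/19)*(-123) = -220539/19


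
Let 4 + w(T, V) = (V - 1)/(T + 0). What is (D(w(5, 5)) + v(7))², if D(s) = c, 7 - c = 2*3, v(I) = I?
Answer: 64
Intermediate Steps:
w(T, V) = -4 + (-1 + V)/T (w(T, V) = -4 + (V - 1)/(T + 0) = -4 + (-1 + V)/T)
c = 1 (c = 7 - 2*3 = 7 - 1*6 = 7 - 6 = 1)
D(s) = 1
(D(w(5, 5)) + v(7))² = (1 + 7)² = 8² = 64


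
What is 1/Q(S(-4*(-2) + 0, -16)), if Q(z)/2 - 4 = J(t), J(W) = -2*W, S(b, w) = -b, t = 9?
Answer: -1/28 ≈ -0.035714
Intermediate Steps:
Q(z) = -28 (Q(z) = 8 + 2*(-2*9) = 8 + 2*(-18) = 8 - 36 = -28)
1/Q(S(-4*(-2) + 0, -16)) = 1/(-28) = -1/28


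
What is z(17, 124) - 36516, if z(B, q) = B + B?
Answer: -36482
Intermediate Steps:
z(B, q) = 2*B
z(17, 124) - 36516 = 2*17 - 36516 = 34 - 36516 = -36482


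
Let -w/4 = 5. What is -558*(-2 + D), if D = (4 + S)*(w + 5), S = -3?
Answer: 9486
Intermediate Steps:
w = -20 (w = -4*5 = -20)
D = -15 (D = (4 - 3)*(-20 + 5) = 1*(-15) = -15)
-558*(-2 + D) = -558*(-2 - 15) = -558*(-17) = -186*(-51) = 9486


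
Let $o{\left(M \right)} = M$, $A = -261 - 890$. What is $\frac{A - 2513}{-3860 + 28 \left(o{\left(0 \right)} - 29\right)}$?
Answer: $\frac{229}{292} \approx 0.78425$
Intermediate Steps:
$A = -1151$ ($A = -261 - 890 = -1151$)
$\frac{A - 2513}{-3860 + 28 \left(o{\left(0 \right)} - 29\right)} = \frac{-1151 - 2513}{-3860 + 28 \left(0 - 29\right)} = - \frac{3664}{-3860 + 28 \left(-29\right)} = - \frac{3664}{-3860 - 812} = - \frac{3664}{-4672} = \left(-3664\right) \left(- \frac{1}{4672}\right) = \frac{229}{292}$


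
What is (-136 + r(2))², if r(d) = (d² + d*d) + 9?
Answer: 14161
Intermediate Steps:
r(d) = 9 + 2*d² (r(d) = (d² + d²) + 9 = 2*d² + 9 = 9 + 2*d²)
(-136 + r(2))² = (-136 + (9 + 2*2²))² = (-136 + (9 + 2*4))² = (-136 + (9 + 8))² = (-136 + 17)² = (-119)² = 14161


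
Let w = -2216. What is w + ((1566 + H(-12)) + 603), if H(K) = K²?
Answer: 97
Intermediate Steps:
w + ((1566 + H(-12)) + 603) = -2216 + ((1566 + (-12)²) + 603) = -2216 + ((1566 + 144) + 603) = -2216 + (1710 + 603) = -2216 + 2313 = 97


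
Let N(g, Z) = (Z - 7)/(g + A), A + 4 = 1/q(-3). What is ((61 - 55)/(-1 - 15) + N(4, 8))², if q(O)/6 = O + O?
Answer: 84681/64 ≈ 1323.1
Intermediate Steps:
q(O) = 12*O (q(O) = 6*(O + O) = 6*(2*O) = 12*O)
A = -145/36 (A = -4 + 1/(12*(-3)) = -4 + 1/(-36) = -4 - 1/36 = -145/36 ≈ -4.0278)
N(g, Z) = (-7 + Z)/(-145/36 + g) (N(g, Z) = (Z - 7)/(g - 145/36) = (-7 + Z)/(-145/36 + g))
((61 - 55)/(-1 - 15) + N(4, 8))² = ((61 - 55)/(-1 - 15) + 36*(-7 + 8)/(-145 + 36*4))² = (6/(-16) + 36*1/(-145 + 144))² = (6*(-1/16) + 36*1/(-1))² = (-3/8 + 36*(-1)*1)² = (-3/8 - 36)² = (-291/8)² = 84681/64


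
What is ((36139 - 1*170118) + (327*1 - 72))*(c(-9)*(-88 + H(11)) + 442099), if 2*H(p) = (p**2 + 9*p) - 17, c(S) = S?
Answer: -59102999210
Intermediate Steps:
H(p) = -17/2 + p**2/2 + 9*p/2 (H(p) = ((p**2 + 9*p) - 17)/2 = (-17 + p**2 + 9*p)/2 = -17/2 + p**2/2 + 9*p/2)
((36139 - 1*170118) + (327*1 - 72))*(c(-9)*(-88 + H(11)) + 442099) = ((36139 - 1*170118) + (327*1 - 72))*(-9*(-88 + (-17/2 + (1/2)*11**2 + (9/2)*11)) + 442099) = ((36139 - 170118) + (327 - 72))*(-9*(-88 + (-17/2 + (1/2)*121 + 99/2)) + 442099) = (-133979 + 255)*(-9*(-88 + (-17/2 + 121/2 + 99/2)) + 442099) = -133724*(-9*(-88 + 203/2) + 442099) = -133724*(-9*27/2 + 442099) = -133724*(-243/2 + 442099) = -133724*883955/2 = -59102999210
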